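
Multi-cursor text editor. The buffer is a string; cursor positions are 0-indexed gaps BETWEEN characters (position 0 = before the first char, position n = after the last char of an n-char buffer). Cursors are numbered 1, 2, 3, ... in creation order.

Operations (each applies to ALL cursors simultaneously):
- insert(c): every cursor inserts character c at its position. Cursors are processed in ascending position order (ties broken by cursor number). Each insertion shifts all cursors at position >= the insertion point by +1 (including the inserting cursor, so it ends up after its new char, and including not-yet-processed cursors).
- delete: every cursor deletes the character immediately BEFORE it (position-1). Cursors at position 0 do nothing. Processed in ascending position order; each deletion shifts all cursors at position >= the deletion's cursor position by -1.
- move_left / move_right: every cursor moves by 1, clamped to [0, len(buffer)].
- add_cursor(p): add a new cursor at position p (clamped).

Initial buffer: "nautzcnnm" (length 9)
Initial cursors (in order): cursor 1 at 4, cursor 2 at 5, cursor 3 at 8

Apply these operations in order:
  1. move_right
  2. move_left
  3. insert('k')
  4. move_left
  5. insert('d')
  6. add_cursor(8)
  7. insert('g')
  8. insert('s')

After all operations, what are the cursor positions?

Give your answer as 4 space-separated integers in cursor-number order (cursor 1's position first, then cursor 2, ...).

Answer: 7 14 21 14

Derivation:
After op 1 (move_right): buffer="nautzcnnm" (len 9), cursors c1@5 c2@6 c3@9, authorship .........
After op 2 (move_left): buffer="nautzcnnm" (len 9), cursors c1@4 c2@5 c3@8, authorship .........
After op 3 (insert('k')): buffer="nautkzkcnnkm" (len 12), cursors c1@5 c2@7 c3@11, authorship ....1.2...3.
After op 4 (move_left): buffer="nautkzkcnnkm" (len 12), cursors c1@4 c2@6 c3@10, authorship ....1.2...3.
After op 5 (insert('d')): buffer="nautdkzdkcnndkm" (len 15), cursors c1@5 c2@8 c3@13, authorship ....11.22...33.
After op 6 (add_cursor(8)): buffer="nautdkzdkcnndkm" (len 15), cursors c1@5 c2@8 c4@8 c3@13, authorship ....11.22...33.
After op 7 (insert('g')): buffer="nautdgkzdggkcnndgkm" (len 19), cursors c1@6 c2@11 c4@11 c3@17, authorship ....111.2242...333.
After op 8 (insert('s')): buffer="nautdgskzdggsskcnndgskm" (len 23), cursors c1@7 c2@14 c4@14 c3@21, authorship ....1111.224242...3333.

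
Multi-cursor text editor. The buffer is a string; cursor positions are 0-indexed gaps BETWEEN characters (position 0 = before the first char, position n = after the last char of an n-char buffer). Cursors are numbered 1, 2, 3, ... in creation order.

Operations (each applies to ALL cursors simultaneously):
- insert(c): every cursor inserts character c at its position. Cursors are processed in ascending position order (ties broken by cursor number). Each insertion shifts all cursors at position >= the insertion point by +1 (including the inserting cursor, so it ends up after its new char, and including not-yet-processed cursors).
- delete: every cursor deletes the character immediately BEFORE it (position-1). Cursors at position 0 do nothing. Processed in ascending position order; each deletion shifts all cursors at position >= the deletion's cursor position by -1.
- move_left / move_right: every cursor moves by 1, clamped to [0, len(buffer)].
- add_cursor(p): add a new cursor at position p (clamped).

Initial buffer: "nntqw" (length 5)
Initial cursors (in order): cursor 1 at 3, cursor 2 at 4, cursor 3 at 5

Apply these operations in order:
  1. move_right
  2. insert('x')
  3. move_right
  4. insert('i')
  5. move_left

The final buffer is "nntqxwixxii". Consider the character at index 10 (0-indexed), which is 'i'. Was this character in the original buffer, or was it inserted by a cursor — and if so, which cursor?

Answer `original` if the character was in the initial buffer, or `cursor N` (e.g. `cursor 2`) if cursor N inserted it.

After op 1 (move_right): buffer="nntqw" (len 5), cursors c1@4 c2@5 c3@5, authorship .....
After op 2 (insert('x')): buffer="nntqxwxx" (len 8), cursors c1@5 c2@8 c3@8, authorship ....1.23
After op 3 (move_right): buffer="nntqxwxx" (len 8), cursors c1@6 c2@8 c3@8, authorship ....1.23
After op 4 (insert('i')): buffer="nntqxwixxii" (len 11), cursors c1@7 c2@11 c3@11, authorship ....1.12323
After op 5 (move_left): buffer="nntqxwixxii" (len 11), cursors c1@6 c2@10 c3@10, authorship ....1.12323
Authorship (.=original, N=cursor N): . . . . 1 . 1 2 3 2 3
Index 10: author = 3

Answer: cursor 3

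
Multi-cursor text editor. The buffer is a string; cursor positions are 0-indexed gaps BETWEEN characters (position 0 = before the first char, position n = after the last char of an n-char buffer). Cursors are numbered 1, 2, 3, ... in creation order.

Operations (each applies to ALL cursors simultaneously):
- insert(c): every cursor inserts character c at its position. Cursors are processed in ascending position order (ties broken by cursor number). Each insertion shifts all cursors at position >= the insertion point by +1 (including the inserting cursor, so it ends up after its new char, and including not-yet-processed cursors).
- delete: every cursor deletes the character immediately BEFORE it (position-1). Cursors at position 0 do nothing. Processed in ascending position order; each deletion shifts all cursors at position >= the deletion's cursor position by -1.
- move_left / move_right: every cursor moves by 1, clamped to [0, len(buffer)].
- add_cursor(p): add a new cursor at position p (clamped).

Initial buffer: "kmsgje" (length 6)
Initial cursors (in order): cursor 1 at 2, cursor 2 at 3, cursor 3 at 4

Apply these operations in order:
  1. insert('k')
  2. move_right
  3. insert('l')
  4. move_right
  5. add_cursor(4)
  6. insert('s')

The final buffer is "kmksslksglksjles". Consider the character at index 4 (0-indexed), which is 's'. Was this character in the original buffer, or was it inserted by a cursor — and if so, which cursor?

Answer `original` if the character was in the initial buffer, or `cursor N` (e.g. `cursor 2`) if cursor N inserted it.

After op 1 (insert('k')): buffer="kmkskgkje" (len 9), cursors c1@3 c2@5 c3@7, authorship ..1.2.3..
After op 2 (move_right): buffer="kmkskgkje" (len 9), cursors c1@4 c2@6 c3@8, authorship ..1.2.3..
After op 3 (insert('l')): buffer="kmkslkglkjle" (len 12), cursors c1@5 c2@8 c3@11, authorship ..1.12.23.3.
After op 4 (move_right): buffer="kmkslkglkjle" (len 12), cursors c1@6 c2@9 c3@12, authorship ..1.12.23.3.
After op 5 (add_cursor(4)): buffer="kmkslkglkjle" (len 12), cursors c4@4 c1@6 c2@9 c3@12, authorship ..1.12.23.3.
After op 6 (insert('s')): buffer="kmksslksglksjles" (len 16), cursors c4@5 c1@8 c2@12 c3@16, authorship ..1.4121.232.3.3
Authorship (.=original, N=cursor N): . . 1 . 4 1 2 1 . 2 3 2 . 3 . 3
Index 4: author = 4

Answer: cursor 4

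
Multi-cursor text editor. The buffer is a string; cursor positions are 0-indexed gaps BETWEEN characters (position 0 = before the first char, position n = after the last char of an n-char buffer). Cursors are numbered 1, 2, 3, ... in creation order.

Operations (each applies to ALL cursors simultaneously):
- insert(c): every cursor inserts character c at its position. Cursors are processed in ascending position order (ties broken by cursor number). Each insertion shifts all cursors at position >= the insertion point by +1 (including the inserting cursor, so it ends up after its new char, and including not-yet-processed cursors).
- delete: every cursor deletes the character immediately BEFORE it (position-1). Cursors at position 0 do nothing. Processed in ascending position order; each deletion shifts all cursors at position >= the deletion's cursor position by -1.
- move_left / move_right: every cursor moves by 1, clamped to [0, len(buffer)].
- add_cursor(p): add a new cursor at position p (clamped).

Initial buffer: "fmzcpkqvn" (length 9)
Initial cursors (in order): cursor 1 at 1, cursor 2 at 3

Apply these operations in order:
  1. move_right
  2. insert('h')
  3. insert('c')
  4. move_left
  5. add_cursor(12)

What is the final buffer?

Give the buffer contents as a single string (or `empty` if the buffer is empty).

Answer: fmhczchcpkqvn

Derivation:
After op 1 (move_right): buffer="fmzcpkqvn" (len 9), cursors c1@2 c2@4, authorship .........
After op 2 (insert('h')): buffer="fmhzchpkqvn" (len 11), cursors c1@3 c2@6, authorship ..1..2.....
After op 3 (insert('c')): buffer="fmhczchcpkqvn" (len 13), cursors c1@4 c2@8, authorship ..11..22.....
After op 4 (move_left): buffer="fmhczchcpkqvn" (len 13), cursors c1@3 c2@7, authorship ..11..22.....
After op 5 (add_cursor(12)): buffer="fmhczchcpkqvn" (len 13), cursors c1@3 c2@7 c3@12, authorship ..11..22.....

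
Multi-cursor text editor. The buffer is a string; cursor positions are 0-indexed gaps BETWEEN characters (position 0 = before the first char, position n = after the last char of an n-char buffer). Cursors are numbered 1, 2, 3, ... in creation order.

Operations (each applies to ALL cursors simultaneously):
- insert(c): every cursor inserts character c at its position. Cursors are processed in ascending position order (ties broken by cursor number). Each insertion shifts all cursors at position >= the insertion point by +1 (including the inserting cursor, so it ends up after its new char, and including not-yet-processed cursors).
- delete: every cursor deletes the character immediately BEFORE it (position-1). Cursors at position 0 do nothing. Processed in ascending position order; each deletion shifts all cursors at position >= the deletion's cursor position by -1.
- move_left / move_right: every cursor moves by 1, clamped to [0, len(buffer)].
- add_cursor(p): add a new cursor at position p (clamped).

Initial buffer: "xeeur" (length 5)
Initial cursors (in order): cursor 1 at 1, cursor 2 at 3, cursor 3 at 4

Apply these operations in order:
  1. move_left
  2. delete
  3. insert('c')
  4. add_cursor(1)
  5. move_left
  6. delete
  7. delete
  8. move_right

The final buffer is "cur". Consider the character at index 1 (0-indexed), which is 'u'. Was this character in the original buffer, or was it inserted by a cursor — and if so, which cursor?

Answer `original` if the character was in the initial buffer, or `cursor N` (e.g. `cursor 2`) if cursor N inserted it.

Answer: original

Derivation:
After op 1 (move_left): buffer="xeeur" (len 5), cursors c1@0 c2@2 c3@3, authorship .....
After op 2 (delete): buffer="xur" (len 3), cursors c1@0 c2@1 c3@1, authorship ...
After op 3 (insert('c')): buffer="cxccur" (len 6), cursors c1@1 c2@4 c3@4, authorship 1.23..
After op 4 (add_cursor(1)): buffer="cxccur" (len 6), cursors c1@1 c4@1 c2@4 c3@4, authorship 1.23..
After op 5 (move_left): buffer="cxccur" (len 6), cursors c1@0 c4@0 c2@3 c3@3, authorship 1.23..
After op 6 (delete): buffer="ccur" (len 4), cursors c1@0 c4@0 c2@1 c3@1, authorship 13..
After op 7 (delete): buffer="cur" (len 3), cursors c1@0 c2@0 c3@0 c4@0, authorship 3..
After op 8 (move_right): buffer="cur" (len 3), cursors c1@1 c2@1 c3@1 c4@1, authorship 3..
Authorship (.=original, N=cursor N): 3 . .
Index 1: author = original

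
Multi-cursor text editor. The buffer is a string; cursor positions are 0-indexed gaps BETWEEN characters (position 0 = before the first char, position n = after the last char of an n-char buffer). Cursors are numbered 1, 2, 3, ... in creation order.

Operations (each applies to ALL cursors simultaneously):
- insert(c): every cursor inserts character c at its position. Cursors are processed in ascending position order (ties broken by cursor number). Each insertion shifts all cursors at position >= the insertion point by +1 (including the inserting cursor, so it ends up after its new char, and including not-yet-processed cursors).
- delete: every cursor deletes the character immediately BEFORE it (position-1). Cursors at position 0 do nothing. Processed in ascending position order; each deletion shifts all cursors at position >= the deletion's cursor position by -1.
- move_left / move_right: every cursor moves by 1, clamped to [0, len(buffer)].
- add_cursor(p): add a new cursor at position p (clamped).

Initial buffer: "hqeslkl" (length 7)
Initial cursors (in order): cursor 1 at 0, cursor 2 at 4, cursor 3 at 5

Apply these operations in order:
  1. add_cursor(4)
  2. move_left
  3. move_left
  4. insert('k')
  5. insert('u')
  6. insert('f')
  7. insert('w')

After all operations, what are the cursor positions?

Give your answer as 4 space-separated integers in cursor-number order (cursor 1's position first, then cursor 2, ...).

After op 1 (add_cursor(4)): buffer="hqeslkl" (len 7), cursors c1@0 c2@4 c4@4 c3@5, authorship .......
After op 2 (move_left): buffer="hqeslkl" (len 7), cursors c1@0 c2@3 c4@3 c3@4, authorship .......
After op 3 (move_left): buffer="hqeslkl" (len 7), cursors c1@0 c2@2 c4@2 c3@3, authorship .......
After op 4 (insert('k')): buffer="khqkkekslkl" (len 11), cursors c1@1 c2@5 c4@5 c3@7, authorship 1..24.3....
After op 5 (insert('u')): buffer="kuhqkkuuekuslkl" (len 15), cursors c1@2 c2@8 c4@8 c3@11, authorship 11..2424.33....
After op 6 (insert('f')): buffer="kufhqkkuuffekufslkl" (len 19), cursors c1@3 c2@11 c4@11 c3@15, authorship 111..242424.333....
After op 7 (insert('w')): buffer="kufwhqkkuuffwwekufwslkl" (len 23), cursors c1@4 c2@14 c4@14 c3@19, authorship 1111..24242424.3333....

Answer: 4 14 19 14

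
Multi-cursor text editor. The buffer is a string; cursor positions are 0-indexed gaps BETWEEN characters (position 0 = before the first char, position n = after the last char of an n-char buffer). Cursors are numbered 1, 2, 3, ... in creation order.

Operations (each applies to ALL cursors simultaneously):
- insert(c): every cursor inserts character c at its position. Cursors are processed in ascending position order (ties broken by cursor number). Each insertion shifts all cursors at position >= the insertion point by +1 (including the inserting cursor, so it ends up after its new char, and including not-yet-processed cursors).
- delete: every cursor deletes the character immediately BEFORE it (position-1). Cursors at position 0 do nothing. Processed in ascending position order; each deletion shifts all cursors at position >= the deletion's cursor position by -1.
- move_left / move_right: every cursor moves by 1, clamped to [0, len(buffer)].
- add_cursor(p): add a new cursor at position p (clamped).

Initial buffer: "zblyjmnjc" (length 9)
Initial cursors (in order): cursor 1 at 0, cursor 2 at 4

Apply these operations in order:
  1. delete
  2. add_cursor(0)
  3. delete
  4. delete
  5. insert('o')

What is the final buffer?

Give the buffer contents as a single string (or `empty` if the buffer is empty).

After op 1 (delete): buffer="zbljmnjc" (len 8), cursors c1@0 c2@3, authorship ........
After op 2 (add_cursor(0)): buffer="zbljmnjc" (len 8), cursors c1@0 c3@0 c2@3, authorship ........
After op 3 (delete): buffer="zbjmnjc" (len 7), cursors c1@0 c3@0 c2@2, authorship .......
After op 4 (delete): buffer="zjmnjc" (len 6), cursors c1@0 c3@0 c2@1, authorship ......
After op 5 (insert('o')): buffer="oozojmnjc" (len 9), cursors c1@2 c3@2 c2@4, authorship 13.2.....

Answer: oozojmnjc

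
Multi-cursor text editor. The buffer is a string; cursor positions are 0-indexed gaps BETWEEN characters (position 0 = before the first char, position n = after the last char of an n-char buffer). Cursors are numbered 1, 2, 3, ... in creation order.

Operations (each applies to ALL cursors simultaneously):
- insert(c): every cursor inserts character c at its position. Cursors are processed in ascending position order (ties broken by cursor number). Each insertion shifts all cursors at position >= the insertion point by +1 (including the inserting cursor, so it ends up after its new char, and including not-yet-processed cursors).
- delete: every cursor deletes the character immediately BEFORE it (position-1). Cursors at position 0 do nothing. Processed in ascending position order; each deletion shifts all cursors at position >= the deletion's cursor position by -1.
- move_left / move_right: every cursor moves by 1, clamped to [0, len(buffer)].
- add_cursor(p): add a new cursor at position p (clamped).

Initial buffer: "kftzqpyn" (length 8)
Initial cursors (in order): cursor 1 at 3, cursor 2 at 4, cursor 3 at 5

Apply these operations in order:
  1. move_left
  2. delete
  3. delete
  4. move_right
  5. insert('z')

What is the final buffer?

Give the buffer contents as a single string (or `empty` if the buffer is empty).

Answer: qzzzpyn

Derivation:
After op 1 (move_left): buffer="kftzqpyn" (len 8), cursors c1@2 c2@3 c3@4, authorship ........
After op 2 (delete): buffer="kqpyn" (len 5), cursors c1@1 c2@1 c3@1, authorship .....
After op 3 (delete): buffer="qpyn" (len 4), cursors c1@0 c2@0 c3@0, authorship ....
After op 4 (move_right): buffer="qpyn" (len 4), cursors c1@1 c2@1 c3@1, authorship ....
After op 5 (insert('z')): buffer="qzzzpyn" (len 7), cursors c1@4 c2@4 c3@4, authorship .123...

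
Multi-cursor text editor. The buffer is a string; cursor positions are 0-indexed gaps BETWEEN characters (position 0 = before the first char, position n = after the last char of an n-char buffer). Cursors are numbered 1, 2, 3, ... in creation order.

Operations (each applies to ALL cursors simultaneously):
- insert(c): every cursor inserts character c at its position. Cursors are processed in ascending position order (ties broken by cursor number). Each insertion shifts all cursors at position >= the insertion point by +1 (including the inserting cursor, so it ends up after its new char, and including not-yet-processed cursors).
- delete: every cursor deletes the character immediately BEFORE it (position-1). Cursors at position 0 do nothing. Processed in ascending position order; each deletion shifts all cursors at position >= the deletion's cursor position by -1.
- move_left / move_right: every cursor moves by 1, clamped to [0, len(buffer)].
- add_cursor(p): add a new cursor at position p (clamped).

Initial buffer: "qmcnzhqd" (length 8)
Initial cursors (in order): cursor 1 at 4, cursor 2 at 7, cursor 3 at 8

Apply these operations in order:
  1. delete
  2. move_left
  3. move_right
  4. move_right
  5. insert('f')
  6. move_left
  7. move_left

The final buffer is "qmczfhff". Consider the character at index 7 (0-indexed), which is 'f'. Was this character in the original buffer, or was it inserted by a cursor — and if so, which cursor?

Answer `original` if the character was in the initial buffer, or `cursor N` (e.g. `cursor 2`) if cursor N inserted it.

After op 1 (delete): buffer="qmczh" (len 5), cursors c1@3 c2@5 c3@5, authorship .....
After op 2 (move_left): buffer="qmczh" (len 5), cursors c1@2 c2@4 c3@4, authorship .....
After op 3 (move_right): buffer="qmczh" (len 5), cursors c1@3 c2@5 c3@5, authorship .....
After op 4 (move_right): buffer="qmczh" (len 5), cursors c1@4 c2@5 c3@5, authorship .....
After op 5 (insert('f')): buffer="qmczfhff" (len 8), cursors c1@5 c2@8 c3@8, authorship ....1.23
After op 6 (move_left): buffer="qmczfhff" (len 8), cursors c1@4 c2@7 c3@7, authorship ....1.23
After op 7 (move_left): buffer="qmczfhff" (len 8), cursors c1@3 c2@6 c3@6, authorship ....1.23
Authorship (.=original, N=cursor N): . . . . 1 . 2 3
Index 7: author = 3

Answer: cursor 3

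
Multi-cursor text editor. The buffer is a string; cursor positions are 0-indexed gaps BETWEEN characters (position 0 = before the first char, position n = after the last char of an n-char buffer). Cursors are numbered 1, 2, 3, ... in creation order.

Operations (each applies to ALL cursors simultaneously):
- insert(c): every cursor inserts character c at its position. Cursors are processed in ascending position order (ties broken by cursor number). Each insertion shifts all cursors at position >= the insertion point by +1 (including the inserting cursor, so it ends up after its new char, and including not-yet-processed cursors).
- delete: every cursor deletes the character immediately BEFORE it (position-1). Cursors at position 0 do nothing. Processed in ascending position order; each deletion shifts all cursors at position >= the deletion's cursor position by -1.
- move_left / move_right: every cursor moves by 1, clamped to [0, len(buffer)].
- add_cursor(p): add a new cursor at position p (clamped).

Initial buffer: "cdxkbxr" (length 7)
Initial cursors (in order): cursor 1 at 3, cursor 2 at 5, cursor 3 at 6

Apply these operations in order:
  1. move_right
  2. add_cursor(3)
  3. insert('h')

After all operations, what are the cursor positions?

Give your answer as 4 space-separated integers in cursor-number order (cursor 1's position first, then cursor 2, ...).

Answer: 6 9 11 4

Derivation:
After op 1 (move_right): buffer="cdxkbxr" (len 7), cursors c1@4 c2@6 c3@7, authorship .......
After op 2 (add_cursor(3)): buffer="cdxkbxr" (len 7), cursors c4@3 c1@4 c2@6 c3@7, authorship .......
After op 3 (insert('h')): buffer="cdxhkhbxhrh" (len 11), cursors c4@4 c1@6 c2@9 c3@11, authorship ...4.1..2.3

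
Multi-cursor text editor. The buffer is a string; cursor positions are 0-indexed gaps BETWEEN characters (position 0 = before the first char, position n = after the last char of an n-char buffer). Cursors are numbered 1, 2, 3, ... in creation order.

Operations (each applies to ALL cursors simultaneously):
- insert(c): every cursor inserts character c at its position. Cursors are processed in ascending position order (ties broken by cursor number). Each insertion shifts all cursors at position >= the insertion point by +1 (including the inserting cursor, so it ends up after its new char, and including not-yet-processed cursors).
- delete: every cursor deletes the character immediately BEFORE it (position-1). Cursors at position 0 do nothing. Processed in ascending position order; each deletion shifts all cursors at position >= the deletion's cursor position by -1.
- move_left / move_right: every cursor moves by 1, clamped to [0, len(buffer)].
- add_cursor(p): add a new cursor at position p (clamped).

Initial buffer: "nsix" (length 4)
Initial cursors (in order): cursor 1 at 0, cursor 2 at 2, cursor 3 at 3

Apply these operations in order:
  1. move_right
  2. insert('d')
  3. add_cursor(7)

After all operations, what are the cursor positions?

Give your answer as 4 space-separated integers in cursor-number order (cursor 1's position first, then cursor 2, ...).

Answer: 2 5 7 7

Derivation:
After op 1 (move_right): buffer="nsix" (len 4), cursors c1@1 c2@3 c3@4, authorship ....
After op 2 (insert('d')): buffer="ndsidxd" (len 7), cursors c1@2 c2@5 c3@7, authorship .1..2.3
After op 3 (add_cursor(7)): buffer="ndsidxd" (len 7), cursors c1@2 c2@5 c3@7 c4@7, authorship .1..2.3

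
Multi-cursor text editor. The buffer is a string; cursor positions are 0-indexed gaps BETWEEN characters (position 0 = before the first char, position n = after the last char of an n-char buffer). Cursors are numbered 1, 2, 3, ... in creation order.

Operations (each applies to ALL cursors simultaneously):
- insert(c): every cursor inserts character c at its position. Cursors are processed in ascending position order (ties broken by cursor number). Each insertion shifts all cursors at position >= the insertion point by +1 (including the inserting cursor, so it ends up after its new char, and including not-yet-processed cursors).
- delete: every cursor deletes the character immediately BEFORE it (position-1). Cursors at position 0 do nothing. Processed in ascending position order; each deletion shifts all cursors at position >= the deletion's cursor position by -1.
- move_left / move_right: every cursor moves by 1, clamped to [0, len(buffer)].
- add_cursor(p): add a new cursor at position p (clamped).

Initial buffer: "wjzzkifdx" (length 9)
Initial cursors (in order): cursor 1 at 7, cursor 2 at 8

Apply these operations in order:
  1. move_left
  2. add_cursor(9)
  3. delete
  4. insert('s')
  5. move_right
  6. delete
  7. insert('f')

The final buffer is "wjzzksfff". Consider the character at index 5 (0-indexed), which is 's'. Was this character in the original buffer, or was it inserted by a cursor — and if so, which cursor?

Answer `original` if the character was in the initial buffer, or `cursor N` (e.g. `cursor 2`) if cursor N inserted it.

After op 1 (move_left): buffer="wjzzkifdx" (len 9), cursors c1@6 c2@7, authorship .........
After op 2 (add_cursor(9)): buffer="wjzzkifdx" (len 9), cursors c1@6 c2@7 c3@9, authorship .........
After op 3 (delete): buffer="wjzzkd" (len 6), cursors c1@5 c2@5 c3@6, authorship ......
After op 4 (insert('s')): buffer="wjzzkssds" (len 9), cursors c1@7 c2@7 c3@9, authorship .....12.3
After op 5 (move_right): buffer="wjzzkssds" (len 9), cursors c1@8 c2@8 c3@9, authorship .....12.3
After op 6 (delete): buffer="wjzzks" (len 6), cursors c1@6 c2@6 c3@6, authorship .....1
After op 7 (insert('f')): buffer="wjzzksfff" (len 9), cursors c1@9 c2@9 c3@9, authorship .....1123
Authorship (.=original, N=cursor N): . . . . . 1 1 2 3
Index 5: author = 1

Answer: cursor 1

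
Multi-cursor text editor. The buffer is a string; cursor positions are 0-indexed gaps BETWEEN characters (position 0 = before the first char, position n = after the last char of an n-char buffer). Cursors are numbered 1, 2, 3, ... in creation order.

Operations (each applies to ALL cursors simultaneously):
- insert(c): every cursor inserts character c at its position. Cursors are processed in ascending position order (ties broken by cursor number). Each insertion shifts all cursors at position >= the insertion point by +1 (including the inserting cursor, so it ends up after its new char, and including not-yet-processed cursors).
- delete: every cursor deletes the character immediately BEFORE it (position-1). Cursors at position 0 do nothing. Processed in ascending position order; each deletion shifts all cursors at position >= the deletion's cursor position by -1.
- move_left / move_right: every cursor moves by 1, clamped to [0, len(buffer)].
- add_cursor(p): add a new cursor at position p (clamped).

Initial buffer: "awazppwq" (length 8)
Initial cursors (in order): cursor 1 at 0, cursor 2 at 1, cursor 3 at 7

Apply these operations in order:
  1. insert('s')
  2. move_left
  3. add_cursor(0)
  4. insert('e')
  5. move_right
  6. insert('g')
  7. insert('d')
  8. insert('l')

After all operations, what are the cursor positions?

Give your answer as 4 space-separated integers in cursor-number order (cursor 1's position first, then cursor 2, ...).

Answer: 9 15 26 9

Derivation:
After op 1 (insert('s')): buffer="saswazppwsq" (len 11), cursors c1@1 c2@3 c3@10, authorship 1.2......3.
After op 2 (move_left): buffer="saswazppwsq" (len 11), cursors c1@0 c2@2 c3@9, authorship 1.2......3.
After op 3 (add_cursor(0)): buffer="saswazppwsq" (len 11), cursors c1@0 c4@0 c2@2 c3@9, authorship 1.2......3.
After op 4 (insert('e')): buffer="eesaeswazppwesq" (len 15), cursors c1@2 c4@2 c2@5 c3@13, authorship 141.22......33.
After op 5 (move_right): buffer="eesaeswazppwesq" (len 15), cursors c1@3 c4@3 c2@6 c3@14, authorship 141.22......33.
After op 6 (insert('g')): buffer="eesggaesgwazppwesgq" (len 19), cursors c1@5 c4@5 c2@9 c3@18, authorship 14114.222......333.
After op 7 (insert('d')): buffer="eesggddaesgdwazppwesgdq" (len 23), cursors c1@7 c4@7 c2@12 c3@22, authorship 1411414.2222......3333.
After op 8 (insert('l')): buffer="eesggddllaesgdlwazppwesgdlq" (len 27), cursors c1@9 c4@9 c2@15 c3@26, authorship 141141414.22222......33333.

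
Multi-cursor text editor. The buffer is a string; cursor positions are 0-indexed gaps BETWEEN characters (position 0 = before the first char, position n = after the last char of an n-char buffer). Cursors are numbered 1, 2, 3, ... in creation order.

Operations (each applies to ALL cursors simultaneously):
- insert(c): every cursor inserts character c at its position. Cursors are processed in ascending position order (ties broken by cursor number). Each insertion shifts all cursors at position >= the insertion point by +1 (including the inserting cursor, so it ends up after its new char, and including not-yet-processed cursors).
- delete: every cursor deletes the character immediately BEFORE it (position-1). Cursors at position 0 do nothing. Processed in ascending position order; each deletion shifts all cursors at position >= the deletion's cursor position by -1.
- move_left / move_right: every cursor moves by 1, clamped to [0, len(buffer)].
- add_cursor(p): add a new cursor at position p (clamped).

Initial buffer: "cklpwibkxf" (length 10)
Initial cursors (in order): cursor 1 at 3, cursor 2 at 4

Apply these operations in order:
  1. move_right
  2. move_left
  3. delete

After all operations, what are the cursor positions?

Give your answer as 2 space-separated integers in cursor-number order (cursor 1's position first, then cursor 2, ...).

Answer: 2 2

Derivation:
After op 1 (move_right): buffer="cklpwibkxf" (len 10), cursors c1@4 c2@5, authorship ..........
After op 2 (move_left): buffer="cklpwibkxf" (len 10), cursors c1@3 c2@4, authorship ..........
After op 3 (delete): buffer="ckwibkxf" (len 8), cursors c1@2 c2@2, authorship ........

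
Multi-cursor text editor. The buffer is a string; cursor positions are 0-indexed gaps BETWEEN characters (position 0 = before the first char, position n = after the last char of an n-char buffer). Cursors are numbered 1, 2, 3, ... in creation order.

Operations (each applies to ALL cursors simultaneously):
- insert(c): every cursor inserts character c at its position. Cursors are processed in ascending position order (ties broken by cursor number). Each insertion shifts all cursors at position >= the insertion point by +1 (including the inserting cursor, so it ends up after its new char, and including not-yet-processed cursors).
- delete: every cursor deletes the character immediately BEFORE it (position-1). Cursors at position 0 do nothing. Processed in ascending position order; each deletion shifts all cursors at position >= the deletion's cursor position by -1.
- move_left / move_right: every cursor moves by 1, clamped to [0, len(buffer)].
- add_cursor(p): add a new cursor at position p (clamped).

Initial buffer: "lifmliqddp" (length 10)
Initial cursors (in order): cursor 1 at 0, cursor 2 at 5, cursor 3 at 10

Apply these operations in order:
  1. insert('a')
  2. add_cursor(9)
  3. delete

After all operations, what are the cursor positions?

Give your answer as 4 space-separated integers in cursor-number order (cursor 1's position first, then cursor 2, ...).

After op 1 (insert('a')): buffer="alifmlaiqddpa" (len 13), cursors c1@1 c2@7 c3@13, authorship 1.....2.....3
After op 2 (add_cursor(9)): buffer="alifmlaiqddpa" (len 13), cursors c1@1 c2@7 c4@9 c3@13, authorship 1.....2.....3
After op 3 (delete): buffer="lifmliddp" (len 9), cursors c1@0 c2@5 c4@6 c3@9, authorship .........

Answer: 0 5 9 6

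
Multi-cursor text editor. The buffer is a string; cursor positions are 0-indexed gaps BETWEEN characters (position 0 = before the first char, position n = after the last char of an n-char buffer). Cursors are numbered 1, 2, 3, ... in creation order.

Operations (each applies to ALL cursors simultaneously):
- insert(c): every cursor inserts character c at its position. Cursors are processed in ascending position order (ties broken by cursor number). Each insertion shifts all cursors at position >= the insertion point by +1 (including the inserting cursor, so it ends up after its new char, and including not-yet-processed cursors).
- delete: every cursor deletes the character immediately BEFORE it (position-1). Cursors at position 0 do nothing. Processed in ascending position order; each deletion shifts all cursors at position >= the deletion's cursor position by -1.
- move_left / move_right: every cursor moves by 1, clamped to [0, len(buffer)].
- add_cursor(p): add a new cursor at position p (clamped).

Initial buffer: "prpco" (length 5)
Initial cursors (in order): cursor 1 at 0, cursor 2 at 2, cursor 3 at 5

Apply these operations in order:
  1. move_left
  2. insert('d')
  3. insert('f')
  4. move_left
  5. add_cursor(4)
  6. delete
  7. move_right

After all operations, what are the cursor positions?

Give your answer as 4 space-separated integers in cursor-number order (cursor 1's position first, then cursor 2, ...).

After op 1 (move_left): buffer="prpco" (len 5), cursors c1@0 c2@1 c3@4, authorship .....
After op 2 (insert('d')): buffer="dpdrpcdo" (len 8), cursors c1@1 c2@3 c3@7, authorship 1.2...3.
After op 3 (insert('f')): buffer="dfpdfrpcdfo" (len 11), cursors c1@2 c2@5 c3@10, authorship 11.22...33.
After op 4 (move_left): buffer="dfpdfrpcdfo" (len 11), cursors c1@1 c2@4 c3@9, authorship 11.22...33.
After op 5 (add_cursor(4)): buffer="dfpdfrpcdfo" (len 11), cursors c1@1 c2@4 c4@4 c3@9, authorship 11.22...33.
After op 6 (delete): buffer="ffrpcfo" (len 7), cursors c1@0 c2@1 c4@1 c3@5, authorship 12...3.
After op 7 (move_right): buffer="ffrpcfo" (len 7), cursors c1@1 c2@2 c4@2 c3@6, authorship 12...3.

Answer: 1 2 6 2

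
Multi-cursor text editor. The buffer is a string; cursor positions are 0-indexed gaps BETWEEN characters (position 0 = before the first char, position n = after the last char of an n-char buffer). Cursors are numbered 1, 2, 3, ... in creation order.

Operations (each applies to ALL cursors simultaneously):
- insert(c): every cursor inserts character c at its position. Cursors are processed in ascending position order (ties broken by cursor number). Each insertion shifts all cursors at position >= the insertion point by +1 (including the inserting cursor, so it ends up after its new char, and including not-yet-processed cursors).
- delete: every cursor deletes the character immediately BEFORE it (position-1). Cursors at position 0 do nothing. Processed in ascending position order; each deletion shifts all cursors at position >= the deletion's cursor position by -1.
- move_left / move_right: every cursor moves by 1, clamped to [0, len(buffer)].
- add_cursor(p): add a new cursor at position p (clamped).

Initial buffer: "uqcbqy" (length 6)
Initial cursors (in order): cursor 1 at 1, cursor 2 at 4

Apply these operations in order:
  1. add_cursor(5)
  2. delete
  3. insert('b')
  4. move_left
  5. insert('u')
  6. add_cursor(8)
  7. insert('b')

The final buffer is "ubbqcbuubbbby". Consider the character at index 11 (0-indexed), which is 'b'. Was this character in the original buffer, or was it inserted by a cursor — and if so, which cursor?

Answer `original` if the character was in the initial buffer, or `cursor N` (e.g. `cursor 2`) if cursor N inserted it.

Answer: cursor 4

Derivation:
After op 1 (add_cursor(5)): buffer="uqcbqy" (len 6), cursors c1@1 c2@4 c3@5, authorship ......
After op 2 (delete): buffer="qcy" (len 3), cursors c1@0 c2@2 c3@2, authorship ...
After op 3 (insert('b')): buffer="bqcbby" (len 6), cursors c1@1 c2@5 c3@5, authorship 1..23.
After op 4 (move_left): buffer="bqcbby" (len 6), cursors c1@0 c2@4 c3@4, authorship 1..23.
After op 5 (insert('u')): buffer="ubqcbuuby" (len 9), cursors c1@1 c2@7 c3@7, authorship 11..2233.
After op 6 (add_cursor(8)): buffer="ubqcbuuby" (len 9), cursors c1@1 c2@7 c3@7 c4@8, authorship 11..2233.
After op 7 (insert('b')): buffer="ubbqcbuubbbby" (len 13), cursors c1@2 c2@10 c3@10 c4@12, authorship 111..2232334.
Authorship (.=original, N=cursor N): 1 1 1 . . 2 2 3 2 3 3 4 .
Index 11: author = 4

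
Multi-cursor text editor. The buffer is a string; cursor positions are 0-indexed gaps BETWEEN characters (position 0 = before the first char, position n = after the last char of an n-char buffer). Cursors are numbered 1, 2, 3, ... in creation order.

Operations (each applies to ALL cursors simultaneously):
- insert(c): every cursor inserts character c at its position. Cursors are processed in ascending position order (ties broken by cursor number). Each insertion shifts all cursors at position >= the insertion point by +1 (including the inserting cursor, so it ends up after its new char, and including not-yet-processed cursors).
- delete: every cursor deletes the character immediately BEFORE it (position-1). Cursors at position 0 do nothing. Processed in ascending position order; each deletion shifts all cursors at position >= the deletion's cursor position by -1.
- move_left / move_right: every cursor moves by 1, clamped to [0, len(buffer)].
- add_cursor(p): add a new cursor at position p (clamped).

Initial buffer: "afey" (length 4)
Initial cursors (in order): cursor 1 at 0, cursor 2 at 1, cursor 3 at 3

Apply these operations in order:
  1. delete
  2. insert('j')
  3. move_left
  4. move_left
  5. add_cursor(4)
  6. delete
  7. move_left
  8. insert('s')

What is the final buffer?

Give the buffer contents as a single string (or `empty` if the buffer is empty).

Answer: sssjsfy

Derivation:
After op 1 (delete): buffer="fy" (len 2), cursors c1@0 c2@0 c3@1, authorship ..
After op 2 (insert('j')): buffer="jjfjy" (len 5), cursors c1@2 c2@2 c3@4, authorship 12.3.
After op 3 (move_left): buffer="jjfjy" (len 5), cursors c1@1 c2@1 c3@3, authorship 12.3.
After op 4 (move_left): buffer="jjfjy" (len 5), cursors c1@0 c2@0 c3@2, authorship 12.3.
After op 5 (add_cursor(4)): buffer="jjfjy" (len 5), cursors c1@0 c2@0 c3@2 c4@4, authorship 12.3.
After op 6 (delete): buffer="jfy" (len 3), cursors c1@0 c2@0 c3@1 c4@2, authorship 1..
After op 7 (move_left): buffer="jfy" (len 3), cursors c1@0 c2@0 c3@0 c4@1, authorship 1..
After op 8 (insert('s')): buffer="sssjsfy" (len 7), cursors c1@3 c2@3 c3@3 c4@5, authorship 12314..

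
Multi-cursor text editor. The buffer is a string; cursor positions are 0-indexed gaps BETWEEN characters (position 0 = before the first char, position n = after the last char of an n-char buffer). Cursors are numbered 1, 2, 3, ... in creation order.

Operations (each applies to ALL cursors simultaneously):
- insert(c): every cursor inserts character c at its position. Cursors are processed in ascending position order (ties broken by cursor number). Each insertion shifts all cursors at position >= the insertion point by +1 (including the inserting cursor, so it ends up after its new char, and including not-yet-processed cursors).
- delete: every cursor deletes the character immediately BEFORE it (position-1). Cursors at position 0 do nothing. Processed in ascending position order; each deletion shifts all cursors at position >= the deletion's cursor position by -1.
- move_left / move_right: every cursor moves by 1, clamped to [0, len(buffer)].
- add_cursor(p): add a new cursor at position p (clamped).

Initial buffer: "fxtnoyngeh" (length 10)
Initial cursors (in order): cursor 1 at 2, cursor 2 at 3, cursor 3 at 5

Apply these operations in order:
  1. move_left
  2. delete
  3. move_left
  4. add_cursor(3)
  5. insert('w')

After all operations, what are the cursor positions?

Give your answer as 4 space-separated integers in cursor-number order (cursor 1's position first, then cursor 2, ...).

Answer: 3 3 3 7

Derivation:
After op 1 (move_left): buffer="fxtnoyngeh" (len 10), cursors c1@1 c2@2 c3@4, authorship ..........
After op 2 (delete): buffer="toyngeh" (len 7), cursors c1@0 c2@0 c3@1, authorship .......
After op 3 (move_left): buffer="toyngeh" (len 7), cursors c1@0 c2@0 c3@0, authorship .......
After op 4 (add_cursor(3)): buffer="toyngeh" (len 7), cursors c1@0 c2@0 c3@0 c4@3, authorship .......
After op 5 (insert('w')): buffer="wwwtoywngeh" (len 11), cursors c1@3 c2@3 c3@3 c4@7, authorship 123...4....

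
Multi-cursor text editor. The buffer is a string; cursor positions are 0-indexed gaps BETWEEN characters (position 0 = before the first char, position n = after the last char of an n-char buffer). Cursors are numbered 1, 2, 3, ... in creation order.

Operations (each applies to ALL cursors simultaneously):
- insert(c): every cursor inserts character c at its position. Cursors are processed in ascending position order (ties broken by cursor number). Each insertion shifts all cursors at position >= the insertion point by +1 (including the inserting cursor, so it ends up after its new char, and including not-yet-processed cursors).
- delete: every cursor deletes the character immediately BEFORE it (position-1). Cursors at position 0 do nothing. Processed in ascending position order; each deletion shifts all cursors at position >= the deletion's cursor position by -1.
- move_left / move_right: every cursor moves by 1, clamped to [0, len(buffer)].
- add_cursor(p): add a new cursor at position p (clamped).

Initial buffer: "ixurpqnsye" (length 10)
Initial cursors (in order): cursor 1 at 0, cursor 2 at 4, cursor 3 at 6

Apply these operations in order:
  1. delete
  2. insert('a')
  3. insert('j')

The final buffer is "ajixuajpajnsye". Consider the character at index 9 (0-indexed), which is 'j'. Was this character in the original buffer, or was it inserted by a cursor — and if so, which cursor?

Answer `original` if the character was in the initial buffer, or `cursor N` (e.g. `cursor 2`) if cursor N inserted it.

After op 1 (delete): buffer="ixupnsye" (len 8), cursors c1@0 c2@3 c3@4, authorship ........
After op 2 (insert('a')): buffer="aixuapansye" (len 11), cursors c1@1 c2@5 c3@7, authorship 1...2.3....
After op 3 (insert('j')): buffer="ajixuajpajnsye" (len 14), cursors c1@2 c2@7 c3@10, authorship 11...22.33....
Authorship (.=original, N=cursor N): 1 1 . . . 2 2 . 3 3 . . . .
Index 9: author = 3

Answer: cursor 3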